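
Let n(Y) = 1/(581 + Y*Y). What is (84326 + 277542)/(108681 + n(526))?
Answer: 50165218038/15066284009 ≈ 3.3296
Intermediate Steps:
n(Y) = 1/(581 + Y²)
(84326 + 277542)/(108681 + n(526)) = (84326 + 277542)/(108681 + 1/(581 + 526²)) = 361868/(108681 + 1/(581 + 276676)) = 361868/(108681 + 1/277257) = 361868/(30132568018/277257) = 361868*(277257/30132568018) = 50165218038/15066284009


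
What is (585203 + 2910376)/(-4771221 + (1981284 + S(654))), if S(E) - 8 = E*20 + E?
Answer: -3495579/2776195 ≈ -1.2591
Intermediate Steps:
S(E) = 8 + 21*E (S(E) = 8 + (E*20 + E) = 8 + (20*E + E) = 8 + 21*E)
(585203 + 2910376)/(-4771221 + (1981284 + S(654))) = (585203 + 2910376)/(-4771221 + (1981284 + (8 + 21*654))) = 3495579/(-4771221 + (1981284 + (8 + 13734))) = 3495579/(-4771221 + (1981284 + 13742)) = 3495579/(-4771221 + 1995026) = 3495579/(-2776195) = 3495579*(-1/2776195) = -3495579/2776195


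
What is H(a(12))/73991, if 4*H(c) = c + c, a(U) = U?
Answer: 6/73991 ≈ 8.1091e-5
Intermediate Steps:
H(c) = c/2 (H(c) = (c + c)/4 = (2*c)/4 = c/2)
H(a(12))/73991 = ((½)*12)/73991 = 6*(1/73991) = 6/73991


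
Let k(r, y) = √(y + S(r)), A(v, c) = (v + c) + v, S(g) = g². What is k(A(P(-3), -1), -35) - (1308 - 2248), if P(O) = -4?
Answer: 940 + √46 ≈ 946.78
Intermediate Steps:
A(v, c) = c + 2*v (A(v, c) = (c + v) + v = c + 2*v)
k(r, y) = √(y + r²)
k(A(P(-3), -1), -35) - (1308 - 2248) = √(-35 + (-1 + 2*(-4))²) - (1308 - 2248) = √(-35 + (-1 - 8)²) - 1*(-940) = √(-35 + (-9)²) + 940 = √(-35 + 81) + 940 = √46 + 940 = 940 + √46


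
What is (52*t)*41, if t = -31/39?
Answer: -5084/3 ≈ -1694.7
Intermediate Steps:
t = -31/39 (t = -31*1/39 = -31/39 ≈ -0.79487)
(52*t)*41 = (52*(-31/39))*41 = -124/3*41 = -5084/3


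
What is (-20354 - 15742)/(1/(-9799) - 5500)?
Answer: 353704704/53894501 ≈ 6.5629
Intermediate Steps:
(-20354 - 15742)/(1/(-9799) - 5500) = -36096/(-1/9799 - 5500) = -36096/(-53894501/9799) = -36096*(-9799/53894501) = 353704704/53894501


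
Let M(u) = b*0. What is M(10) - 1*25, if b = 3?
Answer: -25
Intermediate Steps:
M(u) = 0 (M(u) = 3*0 = 0)
M(10) - 1*25 = 0 - 1*25 = 0 - 25 = -25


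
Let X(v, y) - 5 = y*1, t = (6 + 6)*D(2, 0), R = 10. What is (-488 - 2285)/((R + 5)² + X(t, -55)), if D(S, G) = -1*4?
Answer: -2773/175 ≈ -15.846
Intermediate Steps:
D(S, G) = -4
t = -48 (t = (6 + 6)*(-4) = 12*(-4) = -48)
X(v, y) = 5 + y (X(v, y) = 5 + y*1 = 5 + y)
(-488 - 2285)/((R + 5)² + X(t, -55)) = (-488 - 2285)/((10 + 5)² + (5 - 55)) = -2773/(15² - 50) = -2773/(225 - 50) = -2773/175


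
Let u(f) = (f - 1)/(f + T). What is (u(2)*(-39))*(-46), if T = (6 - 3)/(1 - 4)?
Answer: 1794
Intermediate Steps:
T = -1 (T = 3/(-3) = 3*(-⅓) = -1)
u(f) = 1 (u(f) = (f - 1)/(f - 1) = (-1 + f)/(-1 + f) = 1)
(u(2)*(-39))*(-46) = (1*(-39))*(-46) = -39*(-46) = 1794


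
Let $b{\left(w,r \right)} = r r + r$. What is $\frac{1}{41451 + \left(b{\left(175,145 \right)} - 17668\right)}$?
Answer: $\frac{1}{44953} \approx 2.2245 \cdot 10^{-5}$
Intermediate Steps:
$b{\left(w,r \right)} = r + r^{2}$ ($b{\left(w,r \right)} = r^{2} + r = r + r^{2}$)
$\frac{1}{41451 + \left(b{\left(175,145 \right)} - 17668\right)} = \frac{1}{41451 - \left(17668 - 145 \left(1 + 145\right)\right)} = \frac{1}{41451 + \left(145 \cdot 146 - 17668\right)} = \frac{1}{41451 + \left(21170 - 17668\right)} = \frac{1}{41451 + 3502} = \frac{1}{44953}$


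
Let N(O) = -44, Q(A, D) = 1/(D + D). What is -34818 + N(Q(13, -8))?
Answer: -34862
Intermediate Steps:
Q(A, D) = 1/(2*D)
-34818 + N(Q(13, -8)) = -34818 - 44 = -34862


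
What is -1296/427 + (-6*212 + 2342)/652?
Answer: -194051/139202 ≈ -1.3940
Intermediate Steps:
-1296/427 + (-6*212 + 2342)/652 = -1296*1/427 + (-1272 + 2342)*(1/652) = -1296/427 + 1070*(1/652) = -1296/427 + 535/326 = -194051/139202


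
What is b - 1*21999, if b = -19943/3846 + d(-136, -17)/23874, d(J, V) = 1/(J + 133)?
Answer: -505102797265/22954851 ≈ -22004.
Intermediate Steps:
d(J, V) = 1/(133 + J)
b = -119030116/22954851 (b = -19943/3846 + 1/((133 - 136)*23874) = -19943*1/3846 + (1/23874)/(-3) = -19943/3846 - ⅓*1/23874 = -19943/3846 - 1/71622 = -119030116/22954851 ≈ -5.1854)
b - 1*21999 = -119030116/22954851 - 1*21999 = -119030116/22954851 - 21999 = -505102797265/22954851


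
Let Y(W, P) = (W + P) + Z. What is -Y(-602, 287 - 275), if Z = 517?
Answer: 73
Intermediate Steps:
Y(W, P) = 517 + P + W (Y(W, P) = (W + P) + 517 = (P + W) + 517 = 517 + P + W)
-Y(-602, 287 - 275) = -(517 + (287 - 275) - 602) = -(517 + 12 - 602) = -1*(-73) = 73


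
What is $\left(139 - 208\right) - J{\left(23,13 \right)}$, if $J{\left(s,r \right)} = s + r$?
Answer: $-105$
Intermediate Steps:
$J{\left(s,r \right)} = r + s$
$\left(139 - 208\right) - J{\left(23,13 \right)} = \left(139 - 208\right) - \left(13 + 23\right) = -69 - 36 = -105$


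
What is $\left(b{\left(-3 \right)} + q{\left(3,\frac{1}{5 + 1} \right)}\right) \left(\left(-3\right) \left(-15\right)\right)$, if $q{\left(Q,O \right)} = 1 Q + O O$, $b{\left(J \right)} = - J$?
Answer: $\frac{1085}{4} \approx 271.25$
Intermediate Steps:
$q{\left(Q,O \right)} = Q + O^{2}$
$\left(b{\left(-3 \right)} + q{\left(3,\frac{1}{5 + 1} \right)}\right) \left(\left(-3\right) \left(-15\right)\right) = \left(\left(-1\right) \left(-3\right) + \left(3 + \left(\frac{1}{5 + 1}\right)^{2}\right)\right) \left(\left(-3\right) \left(-15\right)\right) = \left(3 + \left(3 + \left(\frac{1}{6}\right)^{2}\right)\right) 45 = \left(3 + \left(3 + \frac{1}{36}\right)\right) 45 = \left(3 + \frac{109}{36}\right) 45 = \frac{217}{36} \cdot 45 = \frac{1085}{4}$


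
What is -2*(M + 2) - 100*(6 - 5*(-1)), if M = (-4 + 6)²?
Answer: -1112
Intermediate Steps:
M = 4 (M = 2² = 4)
-2*(M + 2) - 100*(6 - 5*(-1)) = -2*(4 + 2) - 100*(6 - 5*(-1)) = -2*6 - 100*(6 + 5) = -12 - 100*11 = -12 - 1100 = -1112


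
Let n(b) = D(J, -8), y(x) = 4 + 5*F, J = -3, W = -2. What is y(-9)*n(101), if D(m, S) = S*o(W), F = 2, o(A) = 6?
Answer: -672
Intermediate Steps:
y(x) = 14 (y(x) = 4 + 5*2 = 4 + 10 = 14)
D(m, S) = 6*S (D(m, S) = S*6 = 6*S)
n(b) = -48 (n(b) = 6*(-8) = -48)
y(-9)*n(101) = 14*(-48) = -672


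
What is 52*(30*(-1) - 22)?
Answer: -2704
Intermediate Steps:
52*(30*(-1) - 22) = 52*(-30 - 22) = 52*(-52) = -2704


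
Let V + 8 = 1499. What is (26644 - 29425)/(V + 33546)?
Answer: -309/3893 ≈ -0.079373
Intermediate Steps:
V = 1491 (V = -8 + 1499 = 1491)
(26644 - 29425)/(V + 33546) = (26644 - 29425)/(1491 + 33546) = -2781/35037 = -2781*1/35037 = -309/3893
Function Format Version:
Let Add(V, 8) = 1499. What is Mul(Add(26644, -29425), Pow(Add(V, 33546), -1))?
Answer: Rational(-309, 3893) ≈ -0.079373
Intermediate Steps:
V = 1491 (V = Add(-8, 1499) = 1491)
Mul(Add(26644, -29425), Pow(Add(V, 33546), -1)) = Mul(Add(26644, -29425), Pow(Add(1491, 33546), -1)) = Mul(-2781, Pow(35037, -1)) = Mul(-2781, Rational(1, 35037)) = Rational(-309, 3893)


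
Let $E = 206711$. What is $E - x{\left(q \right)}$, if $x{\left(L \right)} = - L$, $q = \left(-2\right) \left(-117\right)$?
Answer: $206945$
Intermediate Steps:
$q = 234$
$E - x{\left(q \right)} = 206711 - \left(-1\right) 234 = 206711 - -234 = 206711 + 234 = 206945$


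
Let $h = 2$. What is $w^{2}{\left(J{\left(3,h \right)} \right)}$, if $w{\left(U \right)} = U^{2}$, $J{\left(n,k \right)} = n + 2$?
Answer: $625$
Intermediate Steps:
$J{\left(n,k \right)} = 2 + n$
$w^{2}{\left(J{\left(3,h \right)} \right)} = \left(\left(2 + 3\right)^{2}\right)^{2} = \left(5^{2}\right)^{2} = 25^{2} = 625$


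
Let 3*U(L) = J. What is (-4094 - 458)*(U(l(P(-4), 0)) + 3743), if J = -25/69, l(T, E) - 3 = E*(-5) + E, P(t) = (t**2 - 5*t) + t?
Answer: -3526780352/207 ≈ -1.7038e+7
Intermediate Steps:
P(t) = t**2 - 4*t
l(T, E) = 3 - 4*E (l(T, E) = 3 + (E*(-5) + E) = 3 + (-5*E + E) = 3 - 4*E)
J = -25/69 (J = -25*1/69 = -25/69 ≈ -0.36232)
U(L) = -25/207 (U(L) = (1/3)*(-25/69) = -25/207)
(-4094 - 458)*(U(l(P(-4), 0)) + 3743) = (-4094 - 458)*(-25/207 + 3743) = -4552*774776/207 = -3526780352/207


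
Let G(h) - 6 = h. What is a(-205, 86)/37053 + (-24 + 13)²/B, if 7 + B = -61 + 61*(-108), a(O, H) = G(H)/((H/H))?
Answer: -168307/10722816 ≈ -0.015696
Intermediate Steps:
G(h) = 6 + h
a(O, H) = 6 + H (a(O, H) = (6 + H)/((H/H)) = (6 + H)/1 = (6 + H)*1 = 6 + H)
B = -6656 (B = -7 + (-61 + 61*(-108)) = -7 + (-61 - 6588) = -7 - 6649 = -6656)
a(-205, 86)/37053 + (-24 + 13)²/B = (6 + 86)/37053 + (-24 + 13)²/(-6656) = 92*(1/37053) + (-11)²*(-1/6656) = 4/1611 + 121*(-1/6656) = 4/1611 - 121/6656 = -168307/10722816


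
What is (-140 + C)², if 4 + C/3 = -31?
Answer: 60025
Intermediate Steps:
C = -105 (C = -12 + 3*(-31) = -12 - 93 = -105)
(-140 + C)² = (-140 - 105)² = (-245)² = 60025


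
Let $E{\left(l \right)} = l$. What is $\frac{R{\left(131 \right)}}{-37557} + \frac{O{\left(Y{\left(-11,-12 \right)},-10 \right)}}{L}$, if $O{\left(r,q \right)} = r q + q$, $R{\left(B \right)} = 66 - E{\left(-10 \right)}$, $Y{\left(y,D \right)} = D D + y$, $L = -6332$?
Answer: $\frac{12461287}{59452731} \approx 0.2096$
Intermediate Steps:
$Y{\left(y,D \right)} = y + D^{2}$ ($Y{\left(y,D \right)} = D^{2} + y = y + D^{2}$)
$R{\left(B \right)} = 76$ ($R{\left(B \right)} = 66 - -10 = 66 + 10 = 76$)
$O{\left(r,q \right)} = q + q r$ ($O{\left(r,q \right)} = q r + q = q + q r$)
$\frac{R{\left(131 \right)}}{-37557} + \frac{O{\left(Y{\left(-11,-12 \right)},-10 \right)}}{L} = \frac{76}{-37557} + \frac{\left(-10\right) \left(1 - \left(11 - \left(-12\right)^{2}\right)\right)}{-6332} = 76 \left(- \frac{1}{37557}\right) + - 10 \left(1 + \left(-11 + 144\right)\right) \left(- \frac{1}{6332}\right) = - \frac{76}{37557} + - 10 \left(1 + 133\right) \left(- \frac{1}{6332}\right) = - \frac{76}{37557} + \left(-10\right) 134 \left(- \frac{1}{6332}\right) = - \frac{76}{37557} - - \frac{335}{1583} = - \frac{76}{37557} + \frac{335}{1583} = \frac{12461287}{59452731}$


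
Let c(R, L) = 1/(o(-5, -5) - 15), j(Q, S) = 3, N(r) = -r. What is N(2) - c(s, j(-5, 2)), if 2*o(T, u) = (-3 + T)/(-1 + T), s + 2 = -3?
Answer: -83/43 ≈ -1.9302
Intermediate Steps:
s = -5 (s = -2 - 3 = -5)
o(T, u) = (-3 + T)/(2*(-1 + T)) (o(T, u) = ((-3 + T)/(-1 + T))/2 = (-3 + T)/(2*(-1 + T)))
c(R, L) = -3/43 (c(R, L) = 1/((-3 - 5)/(2*(-1 - 5)) - 15) = 1/((½)*(-8)/(-6) - 15) = 1/((½)*(-⅙)*(-8) - 15) = 1/(⅔ - 15) = 1/(-43/3) = -3/43)
N(2) - c(s, j(-5, 2)) = -1*2 - 1*(-3/43) = -2 + 3/43 = -83/43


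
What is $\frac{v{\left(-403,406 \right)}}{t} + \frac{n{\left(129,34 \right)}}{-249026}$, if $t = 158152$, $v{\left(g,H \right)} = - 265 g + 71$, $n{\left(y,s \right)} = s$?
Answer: $\frac{6651758837}{9845989988} \approx 0.67558$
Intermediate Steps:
$v{\left(g,H \right)} = 71 - 265 g$
$\frac{v{\left(-403,406 \right)}}{t} + \frac{n{\left(129,34 \right)}}{-249026} = \frac{71 - -106795}{158152} + \frac{34}{-249026} = \left(71 + 106795\right) \frac{1}{158152} + 34 \left(- \frac{1}{249026}\right) = 106866 \cdot \frac{1}{158152} - \frac{17}{124513} = \frac{53433}{79076} - \frac{17}{124513} = \frac{6651758837}{9845989988}$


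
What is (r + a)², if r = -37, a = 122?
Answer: 7225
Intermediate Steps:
(r + a)² = (-37 + 122)² = 85² = 7225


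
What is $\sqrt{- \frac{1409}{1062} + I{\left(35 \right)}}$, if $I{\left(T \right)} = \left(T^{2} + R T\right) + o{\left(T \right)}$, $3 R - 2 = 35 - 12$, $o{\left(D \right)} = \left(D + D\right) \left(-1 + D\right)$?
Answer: $\frac{\sqrt{488148418}}{354} \approx 62.413$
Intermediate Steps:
$o{\left(D \right)} = 2 D \left(-1 + D\right)$
$R = \frac{25}{3}$ ($R = \frac{2}{3} + \frac{35 - 12}{3} = \frac{2}{3} + \frac{1}{3} \cdot 23 = \frac{2}{3} + \frac{23}{3} = \frac{25}{3} \approx 8.3333$)
$I{\left(T \right)} = T^{2} + \frac{25 T}{3} + 2 T \left(-1 + T\right)$ ($I{\left(T \right)} = \left(T^{2} + \frac{25 T}{3}\right) + 2 T \left(-1 + T\right) = T^{2} + \frac{25 T}{3} + 2 T \left(-1 + T\right)$)
$\sqrt{- \frac{1409}{1062} + I{\left(35 \right)}} = \sqrt{- \frac{1409}{1062} + \frac{1}{3} \cdot 35 \left(19 + 9 \cdot 35\right)} = \sqrt{\left(-1409\right) \frac{1}{1062} + \frac{1}{3} \cdot 35 \left(19 + 315\right)} = \sqrt{- \frac{1409}{1062} + \frac{1}{3} \cdot 35 \cdot 334} = \sqrt{- \frac{1409}{1062} + \frac{11690}{3}} = \sqrt{\frac{4136851}{1062}} = \frac{\sqrt{488148418}}{354}$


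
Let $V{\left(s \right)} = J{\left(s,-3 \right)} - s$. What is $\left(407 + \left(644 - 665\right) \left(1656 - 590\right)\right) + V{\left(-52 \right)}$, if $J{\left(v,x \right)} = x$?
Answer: $-21930$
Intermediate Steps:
$V{\left(s \right)} = -3 - s$
$\left(407 + \left(644 - 665\right) \left(1656 - 590\right)\right) + V{\left(-52 \right)} = \left(407 + \left(644 - 665\right) \left(1656 - 590\right)\right) - -49 = \left(407 - 22386\right) + \left(-3 + 52\right) = \left(407 - 22386\right) + 49 = -21979 + 49 = -21930$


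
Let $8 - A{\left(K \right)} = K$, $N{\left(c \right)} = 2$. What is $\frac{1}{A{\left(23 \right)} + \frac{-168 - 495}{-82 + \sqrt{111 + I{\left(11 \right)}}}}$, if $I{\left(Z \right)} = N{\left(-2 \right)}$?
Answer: $- \frac{14933}{98688} - \frac{221 \sqrt{113}}{98688} \approx -0.17512$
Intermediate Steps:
$A{\left(K \right)} = 8 - K$
$I{\left(Z \right)} = 2$
$\frac{1}{A{\left(23 \right)} + \frac{-168 - 495}{-82 + \sqrt{111 + I{\left(11 \right)}}}} = \frac{1}{\left(8 - 23\right) + \frac{-168 - 495}{-82 + \sqrt{111 + 2}}} = \frac{1}{\left(8 - 23\right) - \frac{663}{-82 + \sqrt{113}}} = \frac{1}{-15 - \frac{663}{-82 + \sqrt{113}}}$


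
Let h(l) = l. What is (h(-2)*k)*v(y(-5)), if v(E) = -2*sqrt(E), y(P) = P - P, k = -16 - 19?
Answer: 0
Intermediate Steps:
k = -35
y(P) = 0
(h(-2)*k)*v(y(-5)) = (-2*(-35))*(-2*sqrt(0)) = 70*(-2*0) = 70*0 = 0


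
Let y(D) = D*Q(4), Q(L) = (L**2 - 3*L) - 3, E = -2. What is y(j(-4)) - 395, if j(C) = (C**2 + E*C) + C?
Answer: -375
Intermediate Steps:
Q(L) = -3 + L**2 - 3*L
j(C) = C**2 - C (j(C) = (C**2 - 2*C) + C = C**2 - C)
y(D) = D (y(D) = D*(-3 + 4**2 - 3*4) = D*(-3 + 16 - 12) = D*1 = D)
y(j(-4)) - 395 = -4*(-1 - 4) - 395 = -4*(-5) - 395 = 20 - 395 = -375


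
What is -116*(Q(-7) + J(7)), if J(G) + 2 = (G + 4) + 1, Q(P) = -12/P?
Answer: -9512/7 ≈ -1358.9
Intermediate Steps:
J(G) = 3 + G (J(G) = -2 + ((G + 4) + 1) = -2 + ((4 + G) + 1) = -2 + (5 + G) = 3 + G)
-116*(Q(-7) + J(7)) = -116*(-12/(-7) + (3 + 7)) = -116*(-12*(-1/7) + 10) = -116*(12/7 + 10) = -116*82/7 = -9512/7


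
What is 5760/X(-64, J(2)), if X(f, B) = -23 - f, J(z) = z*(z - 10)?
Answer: 5760/41 ≈ 140.49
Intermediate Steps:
J(z) = z*(-10 + z)
5760/X(-64, J(2)) = 5760/(-23 - 1*(-64)) = 5760/(-23 + 64) = 5760/41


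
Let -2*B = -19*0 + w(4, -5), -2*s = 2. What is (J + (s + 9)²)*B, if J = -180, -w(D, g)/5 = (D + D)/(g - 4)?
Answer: 2320/9 ≈ 257.78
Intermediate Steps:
s = -1 (s = -½*2 = -1)
w(D, g) = -10*D/(-4 + g) (w(D, g) = -5*(D + D)/(g - 4) = -5*2*D/(-4 + g) = -10*D/(-4 + g))
B = -20/9 (B = -(-19*0 - 10*4/(-4 - 5))/2 = -(0 - 10*4/(-9))/2 = -(0 - 10*4*(-⅑))/2 = -(0 + 40/9)/2 = -½*40/9 = -20/9 ≈ -2.2222)
(J + (s + 9)²)*B = (-180 + (-1 + 9)²)*(-20/9) = (-180 + 8²)*(-20/9) = (-180 + 64)*(-20/9) = -116*(-20/9) = 2320/9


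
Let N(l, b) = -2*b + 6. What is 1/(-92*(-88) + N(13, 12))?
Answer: 1/8078 ≈ 0.00012379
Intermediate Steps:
N(l, b) = 6 - 2*b
1/(-92*(-88) + N(13, 12)) = 1/(-92*(-88) + (6 - 2*12)) = 1/(8096 + (6 - 24)) = 1/(8096 - 18) = 1/8078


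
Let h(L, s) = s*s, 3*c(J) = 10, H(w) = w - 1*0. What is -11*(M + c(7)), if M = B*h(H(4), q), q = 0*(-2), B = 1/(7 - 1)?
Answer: -110/3 ≈ -36.667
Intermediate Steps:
H(w) = w (H(w) = w + 0 = w)
c(J) = 10/3 (c(J) = (⅓)*10 = 10/3)
B = ⅙ (B = 1/6 = ⅙ ≈ 0.16667)
q = 0
h(L, s) = s²
M = 0 (M = (⅙)*0² = (⅙)*0 = 0)
-11*(M + c(7)) = -11*(0 + 10/3) = -11*10/3 = -110/3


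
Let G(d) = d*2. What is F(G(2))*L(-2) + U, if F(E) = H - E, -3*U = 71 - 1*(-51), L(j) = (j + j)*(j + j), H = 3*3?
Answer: 118/3 ≈ 39.333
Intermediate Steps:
G(d) = 2*d
H = 9
L(j) = 4*j² (L(j) = (2*j)*(2*j) = 4*j²)
U = -122/3 (U = -(71 - 1*(-51))/3 = -(71 + 51)/3 = -⅓*122 = -122/3 ≈ -40.667)
F(E) = 9 - E
F(G(2))*L(-2) + U = (9 - 2*2)*(4*(-2)²) - 122/3 = (9 - 1*4)*(4*4) - 122/3 = (9 - 4)*16 - 122/3 = 5*16 - 122/3 = 80 - 122/3 = 118/3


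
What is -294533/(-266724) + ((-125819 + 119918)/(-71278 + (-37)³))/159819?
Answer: 1913177963444987/1732540459596012 ≈ 1.1043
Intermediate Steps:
-294533/(-266724) + ((-125819 + 119918)/(-71278 + (-37)³))/159819 = -294533*(-1/266724) - 5901/(-71278 - 50653)*(1/159819) = 294533/266724 - 5901/(-121931)*(1/159819) = 294533/266724 - 5901*(-1/121931)*(1/159819) = 294533/266724 + (5901/121931)*(1/159819) = 294533/266724 + 1967/6495630163 = 1913177963444987/1732540459596012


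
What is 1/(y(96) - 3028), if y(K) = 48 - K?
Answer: -1/3076 ≈ -0.00032510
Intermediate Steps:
1/(y(96) - 3028) = 1/((48 - 1*96) - 3028) = 1/((48 - 96) - 3028) = 1/(-48 - 3028) = 1/(-3076) = -1/3076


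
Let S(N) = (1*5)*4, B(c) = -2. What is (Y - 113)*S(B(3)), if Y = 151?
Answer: 760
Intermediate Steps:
S(N) = 20 (S(N) = 5*4 = 20)
(Y - 113)*S(B(3)) = (151 - 113)*20 = 38*20 = 760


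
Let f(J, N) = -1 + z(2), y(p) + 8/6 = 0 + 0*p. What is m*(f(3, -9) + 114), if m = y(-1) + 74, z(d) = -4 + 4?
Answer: 24634/3 ≈ 8211.3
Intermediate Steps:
y(p) = -4/3 (y(p) = -4/3 + (0 + 0*p) = -4/3 + (0 + 0) = -4/3 + 0 = -4/3)
z(d) = 0
m = 218/3 (m = -4/3 + 74 = 218/3 ≈ 72.667)
f(J, N) = -1 (f(J, N) = -1 + 0 = -1)
m*(f(3, -9) + 114) = 218*(-1 + 114)/3 = (218/3)*113 = 24634/3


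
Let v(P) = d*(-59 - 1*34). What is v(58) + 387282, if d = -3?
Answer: 387561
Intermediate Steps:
v(P) = 279 (v(P) = -3*(-59 - 1*34) = -3*(-59 - 34) = -3*(-93) = 279)
v(58) + 387282 = 279 + 387282 = 387561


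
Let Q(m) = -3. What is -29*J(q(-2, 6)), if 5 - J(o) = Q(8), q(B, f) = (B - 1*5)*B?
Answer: -232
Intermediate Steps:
q(B, f) = B*(-5 + B) (q(B, f) = (B - 5)*B = (-5 + B)*B = B*(-5 + B))
J(o) = 8 (J(o) = 5 - 1*(-3) = 5 + 3 = 8)
-29*J(q(-2, 6)) = -29*8 = -232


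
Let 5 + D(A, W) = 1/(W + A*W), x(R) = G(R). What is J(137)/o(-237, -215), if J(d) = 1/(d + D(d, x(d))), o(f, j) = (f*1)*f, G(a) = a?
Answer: 6302/46724987739 ≈ 1.3487e-7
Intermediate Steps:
x(R) = R
D(A, W) = -5 + 1/(W + A*W)
o(f, j) = f² (o(f, j) = f*f = f²)
J(d) = 1/(d + (1 - 5*d - 5*d²)/(d*(1 + d))) (J(d) = 1/(d + (1 - 5*d - 5*d*d)/(d*(1 + d))) = 1/(d + (1 - 5*d - 5*d²)/(d*(1 + d))))
J(137)/o(-237, -215) = (137*(1 + 137)/(1 + 137³ - 5*137 - 4*137²))/((-237)²) = (137*138/(1 + 2571353 - 685 - 4*18769))/56169 = (137*138/(1 + 2571353 - 685 - 75076))*(1/56169) = (137*138/2495593)*(1/56169) = (137*(1/2495593)*138)*(1/56169) = (18906/2495593)*(1/56169) = 6302/46724987739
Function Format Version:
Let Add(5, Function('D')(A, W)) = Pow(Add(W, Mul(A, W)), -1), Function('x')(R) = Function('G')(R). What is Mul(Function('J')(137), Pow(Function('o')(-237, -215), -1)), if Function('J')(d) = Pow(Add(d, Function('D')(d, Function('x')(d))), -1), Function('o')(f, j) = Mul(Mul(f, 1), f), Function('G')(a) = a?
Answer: Rational(6302, 46724987739) ≈ 1.3487e-7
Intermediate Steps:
Function('x')(R) = R
Function('D')(A, W) = Add(-5, Pow(Add(W, Mul(A, W)), -1))
Function('o')(f, j) = Pow(f, 2) (Function('o')(f, j) = Mul(f, f) = Pow(f, 2))
Function('J')(d) = Pow(Add(d, Mul(Pow(d, -1), Pow(Add(1, d), -1), Add(1, Mul(-5, d), Mul(-5, Pow(d, 2))))), -1) (Function('J')(d) = Pow(Add(d, Mul(Pow(d, -1), Pow(Add(1, d), -1), Add(1, Mul(-5, d), Mul(-5, d, d)))), -1) = Pow(Add(d, Mul(Pow(d, -1), Pow(Add(1, d), -1), Add(1, Mul(-5, d), Mul(-5, Pow(d, 2))))), -1))
Mul(Function('J')(137), Pow(Function('o')(-237, -215), -1)) = Mul(Mul(137, Pow(Add(1, Pow(137, 3), Mul(-5, 137), Mul(-4, Pow(137, 2))), -1), Add(1, 137)), Pow(Pow(-237, 2), -1)) = Mul(Mul(137, Pow(Add(1, 2571353, -685, Mul(-4, 18769)), -1), 138), Pow(56169, -1)) = Mul(Mul(137, Pow(Add(1, 2571353, -685, -75076), -1), 138), Rational(1, 56169)) = Mul(Mul(137, Pow(2495593, -1), 138), Rational(1, 56169)) = Mul(Mul(137, Rational(1, 2495593), 138), Rational(1, 56169)) = Mul(Rational(18906, 2495593), Rational(1, 56169)) = Rational(6302, 46724987739)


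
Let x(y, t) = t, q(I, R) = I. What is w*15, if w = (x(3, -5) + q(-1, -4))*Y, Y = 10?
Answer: -900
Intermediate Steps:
w = -60 (w = (-5 - 1)*10 = -6*10 = -60)
w*15 = -60*15 = -900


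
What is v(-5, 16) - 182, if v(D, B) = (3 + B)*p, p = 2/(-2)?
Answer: -201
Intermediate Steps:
p = -1 (p = 2*(-½) = -1)
v(D, B) = -3 - B (v(D, B) = (3 + B)*(-1) = -3 - B)
v(-5, 16) - 182 = (-3 - 1*16) - 182 = (-3 - 16) - 182 = -19 - 182 = -201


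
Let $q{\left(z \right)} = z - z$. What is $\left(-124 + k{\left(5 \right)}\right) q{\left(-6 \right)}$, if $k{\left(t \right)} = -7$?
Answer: $0$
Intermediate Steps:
$q{\left(z \right)} = 0$
$\left(-124 + k{\left(5 \right)}\right) q{\left(-6 \right)} = \left(-124 - 7\right) 0 = \left(-131\right) 0 = 0$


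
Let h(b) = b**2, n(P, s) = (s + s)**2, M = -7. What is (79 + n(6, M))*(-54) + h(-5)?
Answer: -14825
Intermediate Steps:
n(P, s) = 4*s**2 (n(P, s) = (2*s)**2 = 4*s**2)
(79 + n(6, M))*(-54) + h(-5) = (79 + 4*(-7)**2)*(-54) + (-5)**2 = (79 + 4*49)*(-54) + 25 = (79 + 196)*(-54) + 25 = 275*(-54) + 25 = -14850 + 25 = -14825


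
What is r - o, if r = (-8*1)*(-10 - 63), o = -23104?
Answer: 23688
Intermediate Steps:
r = 584 (r = -8*(-73) = 584)
r - o = 584 - 1*(-23104) = 584 + 23104 = 23688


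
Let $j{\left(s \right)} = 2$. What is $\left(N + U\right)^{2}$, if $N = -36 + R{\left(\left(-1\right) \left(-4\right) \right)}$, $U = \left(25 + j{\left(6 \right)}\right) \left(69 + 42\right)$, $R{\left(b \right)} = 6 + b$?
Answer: $8826841$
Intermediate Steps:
$U = 2997$ ($U = \left(25 + 2\right) \left(69 + 42\right) = 27 \cdot 111 = 2997$)
$N = -26$ ($N = -36 + \left(6 - -4\right) = -36 + \left(6 + 4\right) = -36 + 10 = -26$)
$\left(N + U\right)^{2} = \left(-26 + 2997\right)^{2} = 2971^{2} = 8826841$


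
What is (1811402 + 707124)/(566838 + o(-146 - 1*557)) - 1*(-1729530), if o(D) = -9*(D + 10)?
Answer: 991152923276/573075 ≈ 1.7295e+6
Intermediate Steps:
o(D) = -90 - 9*D (o(D) = -9*(10 + D) = -90 - 9*D)
(1811402 + 707124)/(566838 + o(-146 - 1*557)) - 1*(-1729530) = (1811402 + 707124)/(566838 + (-90 - 9*(-146 - 1*557))) - 1*(-1729530) = 2518526/(566838 + (-90 - 9*(-146 - 557))) + 1729530 = 2518526/(566838 + (-90 - 9*(-703))) + 1729530 = 2518526/(566838 + (-90 + 6327)) + 1729530 = 2518526/(566838 + 6237) + 1729530 = 2518526/573075 + 1729530 = 991152923276/573075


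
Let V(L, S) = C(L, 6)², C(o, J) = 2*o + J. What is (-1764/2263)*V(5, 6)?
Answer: -451584/2263 ≈ -199.55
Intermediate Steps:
C(o, J) = J + 2*o
V(L, S) = (6 + 2*L)²
(-1764/2263)*V(5, 6) = (-1764/2263)*(4*(3 + 5)²) = (-1764*1/2263)*(4*8²) = -7056*64/2263 = -1764/2263*256 = -451584/2263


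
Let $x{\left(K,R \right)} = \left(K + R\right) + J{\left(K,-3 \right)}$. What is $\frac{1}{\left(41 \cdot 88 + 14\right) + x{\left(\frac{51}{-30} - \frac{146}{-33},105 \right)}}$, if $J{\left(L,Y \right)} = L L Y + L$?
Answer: $\frac{36300}{134679679} \approx 0.00026953$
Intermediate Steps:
$J{\left(L,Y \right)} = L + Y L^{2}$ ($J{\left(L,Y \right)} = L^{2} Y + L = Y L^{2} + L = L + Y L^{2}$)
$x{\left(K,R \right)} = K + R + K \left(1 - 3 K\right)$ ($x{\left(K,R \right)} = \left(K + R\right) + K \left(1 + K \left(-3\right)\right) = \left(K + R\right) + K \left(1 - 3 K\right) = K + R + K \left(1 - 3 K\right)$)
$\frac{1}{\left(41 \cdot 88 + 14\right) + x{\left(\frac{51}{-30} - \frac{146}{-33},105 \right)}} = \frac{1}{\left(41 \cdot 88 + 14\right) + \left(\left(\frac{51}{-30} - \frac{146}{-33}\right) + 105 + \left(\frac{51}{-30} - \frac{146}{-33}\right) \left(1 - 3 \left(\frac{51}{-30} - \frac{146}{-33}\right)\right)\right)} = \frac{1}{\left(3608 + 14\right) + \left(\left(51 \left(- \frac{1}{30}\right) - - \frac{146}{33}\right) + 105 + \left(51 \left(- \frac{1}{30}\right) - - \frac{146}{33}\right) \left(1 - 3 \left(51 \left(- \frac{1}{30}\right) - - \frac{146}{33}\right)\right)\right)} = \frac{1}{3622 + \left(\left(- \frac{17}{10} + \frac{146}{33}\right) + 105 + \left(- \frac{17}{10} + \frac{146}{33}\right) \left(1 - 3 \left(- \frac{17}{10} + \frac{146}{33}\right)\right)\right)} = \frac{1}{3622 + \left(\frac{899}{330} + 105 + \frac{899 \left(1 - \frac{899}{110}\right)}{330}\right)} = \frac{1}{3622 + \left(\frac{899}{330} + 105 + \frac{899}{330} \left(- \frac{789}{110}\right)\right)} = \frac{1}{3622 + \left(\frac{899}{330} + 105 - \frac{236437}{12100}\right)} = \frac{1}{3622 + \frac{3201079}{36300}} = \frac{1}{\frac{134679679}{36300}} = \frac{36300}{134679679}$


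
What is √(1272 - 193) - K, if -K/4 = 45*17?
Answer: 3060 + √1079 ≈ 3092.8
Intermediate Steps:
K = -3060 (K = -180*17 = -4*765 = -3060)
√(1272 - 193) - K = √(1272 - 193) - 1*(-3060) = √1079 + 3060 = 3060 + √1079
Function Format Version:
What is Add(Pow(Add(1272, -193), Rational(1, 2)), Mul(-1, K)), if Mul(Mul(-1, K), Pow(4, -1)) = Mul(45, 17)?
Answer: Add(3060, Pow(1079, Rational(1, 2))) ≈ 3092.8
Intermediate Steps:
K = -3060 (K = Mul(-4, Mul(45, 17)) = Mul(-4, 765) = -3060)
Add(Pow(Add(1272, -193), Rational(1, 2)), Mul(-1, K)) = Add(Pow(Add(1272, -193), Rational(1, 2)), Mul(-1, -3060)) = Add(Pow(1079, Rational(1, 2)), 3060) = Add(3060, Pow(1079, Rational(1, 2)))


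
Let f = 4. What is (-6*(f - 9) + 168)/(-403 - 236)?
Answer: -22/71 ≈ -0.30986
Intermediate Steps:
(-6*(f - 9) + 168)/(-403 - 236) = (-6*(4 - 9) + 168)/(-403 - 236) = (-6*(-5) + 168)/(-639) = (30 + 168)*(-1/639) = 198*(-1/639) = -22/71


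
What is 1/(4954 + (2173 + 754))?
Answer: 1/7881 ≈ 0.00012689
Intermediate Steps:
1/(4954 + (2173 + 754)) = 1/(4954 + 2927) = 1/7881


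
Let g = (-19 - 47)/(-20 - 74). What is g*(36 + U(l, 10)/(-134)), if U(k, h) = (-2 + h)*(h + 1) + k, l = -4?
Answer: 78210/3149 ≈ 24.836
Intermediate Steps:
U(k, h) = k + (1 + h)*(-2 + h) (U(k, h) = (-2 + h)*(1 + h) + k = (1 + h)*(-2 + h) + k = k + (1 + h)*(-2 + h))
g = 33/47 (g = -66/(-94) = -66*(-1/94) = 33/47 ≈ 0.70213)
g*(36 + U(l, 10)/(-134)) = 33*(36 + (-2 - 4 + 10**2 - 1*10)/(-134))/47 = 33*(36 + (-2 - 4 + 100 - 10)*(-1/134))/47 = 33*(36 + 84*(-1/134))/47 = 33*(36 - 42/67)/47 = (33/47)*(2370/67) = 78210/3149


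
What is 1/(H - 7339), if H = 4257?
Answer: -1/3082 ≈ -0.00032446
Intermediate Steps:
1/(H - 7339) = 1/(4257 - 7339) = 1/(-3082) = -1/3082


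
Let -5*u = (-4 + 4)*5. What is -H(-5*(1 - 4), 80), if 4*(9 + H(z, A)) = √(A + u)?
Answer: 9 - √5 ≈ 6.7639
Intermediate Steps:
u = 0 (u = -(-4 + 4)*5/5 = -0*5 = -⅕*0 = 0)
H(z, A) = -9 + √A/4 (H(z, A) = -9 + √(A + 0)/4 = -9 + √A/4)
-H(-5*(1 - 4), 80) = -(-9 + √80/4) = -(-9 + (4*√5)/4) = -(-9 + √5) = 9 - √5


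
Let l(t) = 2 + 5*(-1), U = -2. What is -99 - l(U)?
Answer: -96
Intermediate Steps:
l(t) = -3 (l(t) = 2 - 5 = -3)
-99 - l(U) = -99 - 1*(-3) = -99 + 3 = -96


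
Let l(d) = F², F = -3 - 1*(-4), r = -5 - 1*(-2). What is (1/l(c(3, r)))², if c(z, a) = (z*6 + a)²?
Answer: 1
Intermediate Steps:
r = -3 (r = -5 + 2 = -3)
F = 1 (F = -3 + 4 = 1)
c(z, a) = (a + 6*z)² (c(z, a) = (6*z + a)² = (a + 6*z)²)
l(d) = 1 (l(d) = 1² = 1)
(1/l(c(3, r)))² = (1/1)² = 1² = 1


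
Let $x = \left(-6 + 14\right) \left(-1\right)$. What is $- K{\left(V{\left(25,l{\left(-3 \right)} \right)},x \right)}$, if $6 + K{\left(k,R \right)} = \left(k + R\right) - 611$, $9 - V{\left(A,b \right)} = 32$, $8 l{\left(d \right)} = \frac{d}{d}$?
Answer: $648$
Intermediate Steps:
$l{\left(d \right)} = \frac{1}{8}$ ($l{\left(d \right)} = \frac{d \frac{1}{d}}{8} = \frac{1}{8} \cdot 1 = \frac{1}{8}$)
$V{\left(A,b \right)} = -23$ ($V{\left(A,b \right)} = 9 - 32 = -23$)
$x = -8$ ($x = 8 \left(-1\right) = -8$)
$K{\left(k,R \right)} = -617 + R + k$ ($K{\left(k,R \right)} = -6 - \left(611 - R - k\right) = -6 + \left(-611 + R + k\right) = -617 + R + k$)
$- K{\left(V{\left(25,l{\left(-3 \right)} \right)},x \right)} = - (-617 - 8 - 23) = \left(-1\right) \left(-648\right) = 648$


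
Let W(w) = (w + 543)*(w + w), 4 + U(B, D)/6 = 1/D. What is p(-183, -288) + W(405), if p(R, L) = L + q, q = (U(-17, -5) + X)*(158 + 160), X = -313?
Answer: 3300222/5 ≈ 6.6004e+5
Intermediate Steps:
U(B, D) = -24 + 6/D
W(w) = 2*w*(543 + w) (W(w) = (543 + w)*(2*w) = 2*w*(543 + w))
q = -537738/5 (q = ((-24 + 6/(-5)) - 313)*(158 + 160) = ((-24 + 6*(-⅕)) - 313)*318 = ((-24 - 6/5) - 313)*318 = (-126/5 - 313)*318 = -1691/5*318 = -537738/5 ≈ -1.0755e+5)
p(R, L) = -537738/5 + L (p(R, L) = L - 537738/5 = -537738/5 + L)
p(-183, -288) + W(405) = (-537738/5 - 288) + 2*405*(543 + 405) = -539178/5 + 2*405*948 = -539178/5 + 767880 = 3300222/5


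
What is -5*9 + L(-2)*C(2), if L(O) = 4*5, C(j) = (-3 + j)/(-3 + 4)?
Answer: -65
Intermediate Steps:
C(j) = -3 + j (C(j) = (-3 + j)/1 = (-3 + j)*1 = -3 + j)
L(O) = 20
-5*9 + L(-2)*C(2) = -5*9 + 20*(-3 + 2) = -45 + 20*(-1) = -45 - 20 = -65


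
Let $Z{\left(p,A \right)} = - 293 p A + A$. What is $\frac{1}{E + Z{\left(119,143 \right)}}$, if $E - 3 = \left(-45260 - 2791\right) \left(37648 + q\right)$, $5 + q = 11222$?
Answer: $- \frac{1}{2352997950} \approx -4.2499 \cdot 10^{-10}$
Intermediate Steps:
$q = 11217$ ($q = -5 + 11222 = 11217$)
$Z{\left(p,A \right)} = A - 293 A p$ ($Z{\left(p,A \right)} = - 293 A p + A = A - 293 A p$)
$E = -2348012112$ ($E = 3 + \left(-45260 - 2791\right) \left(37648 + 11217\right) = 3 - 2348012115 = -2348012112$)
$\frac{1}{E + Z{\left(119,143 \right)}} = \frac{1}{-2348012112 + 143 \left(1 - 34867\right)} = \frac{1}{-2348012112 + 143 \left(-34866\right)} = \frac{1}{-2348012112 - 4985838} = \frac{1}{-2352997950} = - \frac{1}{2352997950}$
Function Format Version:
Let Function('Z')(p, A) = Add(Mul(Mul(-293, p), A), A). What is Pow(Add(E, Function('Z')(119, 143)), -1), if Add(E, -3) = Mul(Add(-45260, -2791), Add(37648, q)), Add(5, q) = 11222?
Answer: Rational(-1, 2352997950) ≈ -4.2499e-10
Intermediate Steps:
q = 11217 (q = Add(-5, 11222) = 11217)
Function('Z')(p, A) = Add(A, Mul(-293, A, p)) (Function('Z')(p, A) = Add(Mul(-293, A, p), A) = Add(A, Mul(-293, A, p)))
E = -2348012112 (E = Add(3, Mul(Add(-45260, -2791), Add(37648, 11217))) = Add(3, Mul(-48051, 48865)) = Add(3, -2348012115) = -2348012112)
Pow(Add(E, Function('Z')(119, 143)), -1) = Pow(Add(-2348012112, Mul(143, Add(1, Mul(-293, 119)))), -1) = Pow(Add(-2348012112, Mul(143, Add(1, -34867))), -1) = Pow(Add(-2348012112, Mul(143, -34866)), -1) = Pow(Add(-2348012112, -4985838), -1) = Pow(-2352997950, -1) = Rational(-1, 2352997950)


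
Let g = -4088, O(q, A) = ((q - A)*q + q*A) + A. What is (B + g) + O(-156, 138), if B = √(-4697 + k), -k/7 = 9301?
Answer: 20386 + 6*I*√1939 ≈ 20386.0 + 264.2*I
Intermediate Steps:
k = -65107 (k = -7*9301 = -65107)
O(q, A) = A + A*q + q*(q - A) (O(q, A) = (q*(q - A) + A*q) + A = (A*q + q*(q - A)) + A = A + A*q + q*(q - A))
B = 6*I*√1939 (B = √(-4697 - 65107) = √(-69804) = 6*I*√1939 ≈ 264.2*I)
(B + g) + O(-156, 138) = (6*I*√1939 - 4088) + (138 + (-156)²) = (-4088 + 6*I*√1939) + (138 + 24336) = (-4088 + 6*I*√1939) + 24474 = 20386 + 6*I*√1939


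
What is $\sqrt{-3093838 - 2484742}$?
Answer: $2 i \sqrt{1394645} \approx 2361.9 i$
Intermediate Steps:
$\sqrt{-3093838 - 2484742} = \sqrt{-5578580} = 2 i \sqrt{1394645}$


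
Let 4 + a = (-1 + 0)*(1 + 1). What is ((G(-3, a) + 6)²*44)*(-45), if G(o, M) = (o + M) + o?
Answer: -71280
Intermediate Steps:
a = -6 (a = -4 + (-1 + 0)*(1 + 1) = -4 - 1*2 = -4 - 2 = -6)
G(o, M) = M + 2*o (G(o, M) = (M + o) + o = M + 2*o)
((G(-3, a) + 6)²*44)*(-45) = (((-6 + 2*(-3)) + 6)²*44)*(-45) = (((-6 - 6) + 6)²*44)*(-45) = ((-12 + 6)²*44)*(-45) = ((-6)²*44)*(-45) = (36*44)*(-45) = 1584*(-45) = -71280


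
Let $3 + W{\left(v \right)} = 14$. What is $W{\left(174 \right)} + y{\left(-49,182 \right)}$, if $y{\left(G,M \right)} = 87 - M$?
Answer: $-84$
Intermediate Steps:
$W{\left(v \right)} = 11$ ($W{\left(v \right)} = -3 + 14 = 11$)
$W{\left(174 \right)} + y{\left(-49,182 \right)} = 11 + \left(87 - 182\right) = 11 - 95 = -84$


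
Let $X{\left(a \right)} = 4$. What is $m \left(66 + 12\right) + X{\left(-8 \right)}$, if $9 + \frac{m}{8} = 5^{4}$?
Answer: $384388$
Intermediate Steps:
$m = 4928$ ($m = -72 + 8 \cdot 5^{4} = -72 + 8 \cdot 625 = -72 + 5000 = 4928$)
$m \left(66 + 12\right) + X{\left(-8 \right)} = 4928 \left(66 + 12\right) + 4 = 4928 \cdot 78 + 4 = 384384 + 4 = 384388$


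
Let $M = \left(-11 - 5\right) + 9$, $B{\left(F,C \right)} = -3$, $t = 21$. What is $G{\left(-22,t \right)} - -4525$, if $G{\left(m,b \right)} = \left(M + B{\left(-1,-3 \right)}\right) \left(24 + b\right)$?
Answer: $4075$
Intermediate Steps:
$M = -7$ ($M = -16 + 9 = -7$)
$G{\left(m,b \right)} = -240 - 10 b$ ($G{\left(m,b \right)} = \left(-7 - 3\right) \left(24 + b\right) = - 10 \left(24 + b\right) = -240 - 10 b$)
$G{\left(-22,t \right)} - -4525 = \left(-240 - 210\right) - -4525 = \left(-240 - 210\right) + 4525 = -450 + 4525 = 4075$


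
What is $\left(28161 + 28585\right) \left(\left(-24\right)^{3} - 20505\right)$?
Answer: $-1948033434$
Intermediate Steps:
$\left(28161 + 28585\right) \left(\left(-24\right)^{3} - 20505\right) = 56746 \left(-13824 - 20505\right) = 56746 \left(-34329\right) = -1948033434$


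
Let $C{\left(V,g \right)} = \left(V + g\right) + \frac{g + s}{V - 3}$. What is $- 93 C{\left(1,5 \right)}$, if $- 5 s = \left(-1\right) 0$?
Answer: $- \frac{651}{2} \approx -325.5$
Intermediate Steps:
$s = 0$ ($s = - \frac{\left(-1\right) 0}{5} = \left(- \frac{1}{5}\right) 0 = 0$)
$C{\left(V,g \right)} = V + g + \frac{g}{-3 + V}$ ($C{\left(V,g \right)} = \left(V + g\right) + \frac{g + 0}{V - 3} = \left(V + g\right) + \frac{g}{-3 + V} = V + g + \frac{g}{-3 + V}$)
$- 93 C{\left(1,5 \right)} = - 93 \frac{1^{2} - 3 - 10 + 1 \cdot 5}{-3 + 1} = - 93 \frac{1 - 3 - 10 + 5}{-2} = - 93 \left(\left(- \frac{1}{2}\right) \left(-7\right)\right) = \left(-93\right) \frac{7}{2} = - \frac{651}{2}$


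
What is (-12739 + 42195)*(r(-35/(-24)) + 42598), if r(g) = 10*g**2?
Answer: 22597076509/18 ≈ 1.2554e+9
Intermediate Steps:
(-12739 + 42195)*(r(-35/(-24)) + 42598) = (-12739 + 42195)*(10*(-35/(-24))**2 + 42598) = 29456*(10*(-35*(-1/24))**2 + 42598) = 29456*(10*(35/24)**2 + 42598) = 29456*(10*(1225/576) + 42598) = 29456*(6125/288 + 42598) = 29456*(12274349/288) = 22597076509/18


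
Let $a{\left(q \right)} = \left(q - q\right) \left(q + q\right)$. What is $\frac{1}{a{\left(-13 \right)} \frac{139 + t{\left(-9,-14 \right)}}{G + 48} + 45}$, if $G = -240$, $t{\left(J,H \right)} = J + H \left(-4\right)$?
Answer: $\frac{1}{45} \approx 0.022222$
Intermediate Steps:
$a{\left(q \right)} = 0$ ($a{\left(q \right)} = 0 \cdot 2 q = 0$)
$t{\left(J,H \right)} = J - 4 H$
$\frac{1}{a{\left(-13 \right)} \frac{139 + t{\left(-9,-14 \right)}}{G + 48} + 45} = \frac{1}{0 \frac{139 - -47}{-240 + 48} + 45} = \frac{1}{0 \frac{139 + \left(-9 + 56\right)}{-192} + 45} = \frac{1}{0 \left(139 + 47\right) \left(- \frac{1}{192}\right) + 45} = \frac{1}{0 \cdot 186 \left(- \frac{1}{192}\right) + 45} = \frac{1}{0 \left(- \frac{31}{32}\right) + 45} = \frac{1}{0 + 45} = \frac{1}{45}$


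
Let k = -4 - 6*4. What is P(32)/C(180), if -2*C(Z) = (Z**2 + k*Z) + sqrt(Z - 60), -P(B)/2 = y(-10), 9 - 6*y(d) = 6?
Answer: 456/6238079 - sqrt(30)/187142370 ≈ 7.3070e-5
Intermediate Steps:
y(d) = 1/2 (y(d) = 3/2 - 1/6*6 = 3/2 - 1 = 1/2)
P(B) = -1 (P(B) = -2*1/2 = -1)
k = -28 (k = -4 - 24 = -28)
C(Z) = 14*Z - Z**2/2 - sqrt(-60 + Z)/2 (C(Z) = -((Z**2 - 28*Z) + sqrt(Z - 60))/2 = -((Z**2 - 28*Z) + sqrt(-60 + Z))/2 = -(Z**2 + sqrt(-60 + Z) - 28*Z)/2 = 14*Z - Z**2/2 - sqrt(-60 + Z)/2)
P(32)/C(180) = -1/(14*180 - 1/2*180**2 - sqrt(-60 + 180)/2) = -1/(2520 - 1/2*32400 - sqrt(30)) = -1/(2520 - 16200 - sqrt(30)) = -1/(-13680 - sqrt(30))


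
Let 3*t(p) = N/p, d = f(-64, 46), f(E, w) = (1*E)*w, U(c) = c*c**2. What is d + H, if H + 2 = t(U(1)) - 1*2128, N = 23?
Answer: -15199/3 ≈ -5066.3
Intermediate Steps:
U(c) = c**3
f(E, w) = E*w
d = -2944 (d = -64*46 = -2944)
t(p) = 23/(3*p) (t(p) = (23/p)/3 = 23/(3*p))
H = -6367/3 (H = -2 + (23/(3*(1**3)) - 1*2128) = -2 + ((23/3)/1 - 2128) = -2 + ((23/3)*1 - 2128) = -2 + (23/3 - 2128) = -2 - 6361/3 = -6367/3 ≈ -2122.3)
d + H = -2944 - 6367/3 = -15199/3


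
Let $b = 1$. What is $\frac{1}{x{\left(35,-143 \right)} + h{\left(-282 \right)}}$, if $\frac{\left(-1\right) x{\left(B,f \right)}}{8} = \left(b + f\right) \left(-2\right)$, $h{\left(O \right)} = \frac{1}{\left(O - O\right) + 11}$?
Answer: $- \frac{11}{24991} \approx -0.00044016$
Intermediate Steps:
$h{\left(O \right)} = \frac{1}{11}$ ($h{\left(O \right)} = \frac{1}{0 + 11} = \frac{1}{11}$)
$x{\left(B,f \right)} = 16 + 16 f$ ($x{\left(B,f \right)} = - 8 \left(1 + f\right) \left(-2\right) = - 8 \left(-2 - 2 f\right) = 16 + 16 f$)
$\frac{1}{x{\left(35,-143 \right)} + h{\left(-282 \right)}} = \frac{1}{\left(16 + 16 \left(-143\right)\right) + \frac{1}{11}} = \frac{1}{\left(16 - 2288\right) + \frac{1}{11}} = \frac{1}{-2272 + \frac{1}{11}} = \frac{1}{- \frac{24991}{11}} = - \frac{11}{24991}$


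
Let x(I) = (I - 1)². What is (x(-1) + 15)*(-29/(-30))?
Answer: 551/30 ≈ 18.367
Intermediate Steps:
x(I) = (-1 + I)²
(x(-1) + 15)*(-29/(-30)) = ((-1 - 1)² + 15)*(-29/(-30)) = ((-2)² + 15)*(-29*(-1/30)) = (4 + 15)*(29/30) = 19*(29/30) = 551/30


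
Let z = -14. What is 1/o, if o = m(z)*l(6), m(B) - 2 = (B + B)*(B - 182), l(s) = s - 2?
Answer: 1/21960 ≈ 4.5537e-5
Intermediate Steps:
l(s) = -2 + s
m(B) = 2 + 2*B*(-182 + B) (m(B) = 2 + (B + B)*(B - 182) = 2 + (2*B)*(-182 + B) = 2 + 2*B*(-182 + B))
o = 21960 (o = (2 - 364*(-14) + 2*(-14)²)*(-2 + 6) = (2 + 5096 + 2*196)*4 = (2 + 5096 + 392)*4 = 5490*4 = 21960)
1/o = 1/21960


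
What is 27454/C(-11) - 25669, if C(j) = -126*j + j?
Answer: -35267421/1375 ≈ -25649.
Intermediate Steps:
C(j) = -125*j
27454/C(-11) - 25669 = 27454/((-125*(-11))) - 25669 = 27454/1375 - 25669 = -35267421/1375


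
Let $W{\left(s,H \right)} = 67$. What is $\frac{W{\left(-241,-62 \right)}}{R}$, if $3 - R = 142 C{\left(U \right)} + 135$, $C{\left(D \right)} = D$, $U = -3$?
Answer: $\frac{67}{294} \approx 0.22789$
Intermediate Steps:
$R = 294$ ($R = 3 - \left(142 \left(-3\right) + 135\right) = 3 - \left(-426 + 135\right) = 3 - -291 = 3 + 291 = 294$)
$\frac{W{\left(-241,-62 \right)}}{R} = \frac{67}{294}$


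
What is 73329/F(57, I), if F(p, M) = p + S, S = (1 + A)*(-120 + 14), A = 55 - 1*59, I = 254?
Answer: 24443/125 ≈ 195.54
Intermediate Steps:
A = -4 (A = 55 - 59 = -4)
S = 318 (S = (1 - 4)*(-120 + 14) = -3*(-106) = 318)
F(p, M) = 318 + p (F(p, M) = p + 318 = 318 + p)
73329/F(57, I) = 73329/(318 + 57) = 73329/375 = 73329*(1/375) = 24443/125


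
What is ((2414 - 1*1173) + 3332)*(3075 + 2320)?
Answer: 24671335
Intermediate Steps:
((2414 - 1*1173) + 3332)*(3075 + 2320) = ((2414 - 1173) + 3332)*5395 = (1241 + 3332)*5395 = 4573*5395 = 24671335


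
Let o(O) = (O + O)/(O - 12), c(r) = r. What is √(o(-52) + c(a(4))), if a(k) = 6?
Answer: √122/4 ≈ 2.7613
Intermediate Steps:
o(O) = 2*O/(-12 + O) (o(O) = (2*O)/(-12 + O) = 2*O/(-12 + O))
√(o(-52) + c(a(4))) = √(2*(-52)/(-12 - 52) + 6) = √(2*(-52)/(-64) + 6) = √(2*(-52)*(-1/64) + 6) = √(13/8 + 6) = √(61/8) = √122/4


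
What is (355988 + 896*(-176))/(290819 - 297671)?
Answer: -49573/1713 ≈ -28.939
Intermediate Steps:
(355988 + 896*(-176))/(290819 - 297671) = (355988 - 157696)/(-6852) = 198292*(-1/6852) = -49573/1713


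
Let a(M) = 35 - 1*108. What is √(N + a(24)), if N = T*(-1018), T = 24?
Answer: 13*I*√145 ≈ 156.54*I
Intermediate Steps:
a(M) = -73 (a(M) = 35 - 108 = -73)
N = -24432 (N = 24*(-1018) = -24432)
√(N + a(24)) = √(-24432 - 73) = √(-24505) = 13*I*√145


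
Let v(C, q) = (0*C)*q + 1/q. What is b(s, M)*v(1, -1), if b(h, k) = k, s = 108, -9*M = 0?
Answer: 0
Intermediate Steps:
M = 0 (M = -⅑*0 = 0)
v(C, q) = 1/q (v(C, q) = 0*q + 1/q = 0 + 1/q = 1/q)
b(s, M)*v(1, -1) = 0/(-1) = 0*(-1) = 0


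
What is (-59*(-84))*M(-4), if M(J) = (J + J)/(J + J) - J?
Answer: 24780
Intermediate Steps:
M(J) = 1 - J (M(J) = (2*J)/((2*J)) - J = (2*J)*(1/(2*J)) - J = 1 - J)
(-59*(-84))*M(-4) = (-59*(-84))*(1 - 1*(-4)) = 4956*(1 + 4) = 4956*5 = 24780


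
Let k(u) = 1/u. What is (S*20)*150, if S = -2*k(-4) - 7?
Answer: -19500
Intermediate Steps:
S = -13/2 (S = -2/(-4) - 7 = -2*(-¼) - 7 = ½ - 7 = -13/2 ≈ -6.5000)
(S*20)*150 = -13/2*20*150 = -130*150 = -19500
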